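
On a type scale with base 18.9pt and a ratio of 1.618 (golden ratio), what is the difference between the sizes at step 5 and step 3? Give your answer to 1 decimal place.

Step 3: 18.9 × 1.618³ = 80.057pt
Step 5: 18.9 × 1.618⁵ = 209.582pt
Difference: 209.582 − 80.057 = 129.525pt

129.5pt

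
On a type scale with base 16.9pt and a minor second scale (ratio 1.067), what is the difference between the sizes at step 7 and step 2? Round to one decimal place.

7.4pt

Step 2: 16.9 × 1.067² = 19.240pt
Step 7: 16.9 × 1.067⁷ = 26.610pt
Difference: 26.610 − 19.240 = 7.370pt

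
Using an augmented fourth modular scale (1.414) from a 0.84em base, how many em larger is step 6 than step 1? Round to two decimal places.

5.53em

Step 1: 0.84 × 1.414 = 1.1878em
Step 6: 0.84 × 1.414⁶ = 6.7139em
Difference: 6.7139 − 1.1878 = 5.5261em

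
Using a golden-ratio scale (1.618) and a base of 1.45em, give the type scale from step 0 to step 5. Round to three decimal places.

1.450em, 2.346em, 3.796em, 6.142em, 9.938em, 16.079em

Step 0: 1.45em
Step 1: 1.45 × 1.618 = 2.346
Step 2: 1.45 × 1.618² = 3.796
Step 3: 1.45 × 1.618³ = 6.142
Step 4: 1.45 × 1.618⁴ = 9.938
Step 5: 1.45 × 1.618⁵ = 16.079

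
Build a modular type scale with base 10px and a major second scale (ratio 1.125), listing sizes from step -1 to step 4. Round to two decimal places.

Step -1: 10.0 ÷ 1.125 = 8.89
Step 0: 10px
Step 1: 10.0 × 1.125 = 11.25
Step 2: 10.0 × 1.125² = 12.66
Step 3: 10.0 × 1.125³ = 14.24
Step 4: 10.0 × 1.125⁴ = 16.02

8.89px, 10.00px, 11.25px, 12.66px, 14.24px, 16.02px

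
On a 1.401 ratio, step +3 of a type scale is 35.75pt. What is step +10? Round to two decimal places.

35.75 × 1.401⁷ = 35.75 × 10.59417 ≈ 378.742

378.74pt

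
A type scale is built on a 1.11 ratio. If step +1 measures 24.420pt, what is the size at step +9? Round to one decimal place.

24.420 × 1.11⁸ = 24.420 × 2.30454 ≈ 56.277

56.3pt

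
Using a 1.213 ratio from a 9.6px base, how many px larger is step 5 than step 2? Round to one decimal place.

Step 2: 9.6 × 1.213² = 14.125px
Step 5: 9.6 × 1.213⁵ = 25.210px
Difference: 25.210 − 14.125 = 11.085px

11.1px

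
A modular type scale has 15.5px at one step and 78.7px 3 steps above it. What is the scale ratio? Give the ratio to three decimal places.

The ratio satisfies 15.5 × r³ = 78.7, so r = (78.7 / 15.5)^(1/3).
r = 5.0774^(1/3) ≈ 1.7188

1.719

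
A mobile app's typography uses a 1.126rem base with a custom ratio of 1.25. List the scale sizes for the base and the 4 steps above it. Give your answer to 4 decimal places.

Step 0: 1.126rem
Step 1: 1.126 × 1.25 = 1.4075
Step 2: 1.126 × 1.25² = 1.7594
Step 3: 1.126 × 1.25³ = 2.1992
Step 4: 1.126 × 1.25⁴ = 2.7490

1.1260rem, 1.4075rem, 1.7594rem, 2.1992rem, 2.7490rem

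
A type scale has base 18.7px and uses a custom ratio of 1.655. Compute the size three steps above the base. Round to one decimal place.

84.8px

Each step on a modular scale multiplies by the ratio, so the size n steps from the base is base × ratioⁿ.
18.7 × 1.655³ = 18.7 × 4.53309 ≈ 84.77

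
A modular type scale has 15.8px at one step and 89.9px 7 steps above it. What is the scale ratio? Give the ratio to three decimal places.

The ratio satisfies 15.8 × r⁷ = 89.9, so r = (89.9 / 15.8)^(1/7).
r = 5.6899^(1/7) ≈ 1.2820

1.282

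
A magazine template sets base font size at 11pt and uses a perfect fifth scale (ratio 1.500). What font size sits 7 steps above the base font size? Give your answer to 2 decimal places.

11.0 × 1.500⁷ = 11.0 × 17.08594 ≈ 187.95

187.95pt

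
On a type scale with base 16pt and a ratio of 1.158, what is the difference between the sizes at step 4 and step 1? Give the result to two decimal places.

10.24pt

Step 1: 16.0 × 1.158 = 18.5280pt
Step 4: 16.0 × 1.158⁴ = 28.7710pt
Difference: 28.7710 − 18.5280 = 10.2430pt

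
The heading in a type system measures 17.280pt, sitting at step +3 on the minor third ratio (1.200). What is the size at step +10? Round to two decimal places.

61.92pt

17.280 × 1.200⁷ = 17.280 × 3.58318 ≈ 61.917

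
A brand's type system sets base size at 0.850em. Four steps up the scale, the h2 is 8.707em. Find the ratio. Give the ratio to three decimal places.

1.789

r⁴ = 8.707 / 0.850, so r = (8.707/0.850)^(1/4).
r = 10.2435^(1/4) ≈ 1.7890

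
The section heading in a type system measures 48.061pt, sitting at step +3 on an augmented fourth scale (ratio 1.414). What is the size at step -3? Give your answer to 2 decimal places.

The gap is -3 − (3) = -6 steps, so the factor is 1.414^-6.
48.061 ÷ 1.414⁶ = 48.061 ÷ 7.99275 ≈ 6.013

6.01pt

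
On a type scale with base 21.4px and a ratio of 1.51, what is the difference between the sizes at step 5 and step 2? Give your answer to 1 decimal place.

Step 2: 21.4 × 1.51² = 48.794px
Step 5: 21.4 × 1.51⁵ = 167.996px
Difference: 167.996 − 48.794 = 119.202px

119.2px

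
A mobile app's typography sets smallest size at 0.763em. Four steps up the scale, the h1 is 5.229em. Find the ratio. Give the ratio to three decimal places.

1.618

r⁴ = 5.229 / 0.763, so r = (5.229/0.763)^(1/4).
r = 6.8532^(1/4) ≈ 1.6180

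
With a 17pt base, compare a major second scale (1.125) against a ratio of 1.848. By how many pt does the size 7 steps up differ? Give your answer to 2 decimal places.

1212.53pt

Major second: 17.0 × 1.125⁷ = 38.7719pt
At 1.848: 17.0 × 1.848⁷ = 1251.3036pt
Difference: 1251.3036 − 38.7719 = 1212.5317pt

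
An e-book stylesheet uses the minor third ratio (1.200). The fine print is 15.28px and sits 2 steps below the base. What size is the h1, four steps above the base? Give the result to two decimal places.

The gap is 4 − (-2) = 6 steps, so the factor is 1.200^6.
15.28 × 1.200⁶ = 15.28 × 2.98598 ≈ 45.626

45.63px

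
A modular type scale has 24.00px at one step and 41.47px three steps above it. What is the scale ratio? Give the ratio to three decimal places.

1.200

The ratio satisfies 24.00 × r³ = 41.47, so r = (41.47 / 24.00)^(1/3).
r = 1.7279^(1/3) ≈ 1.2000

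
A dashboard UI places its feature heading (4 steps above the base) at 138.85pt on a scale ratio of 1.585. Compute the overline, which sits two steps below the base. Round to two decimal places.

138.85 ÷ 1.585⁶ = 138.85 ÷ 15.85534 ≈ 8.757

8.76pt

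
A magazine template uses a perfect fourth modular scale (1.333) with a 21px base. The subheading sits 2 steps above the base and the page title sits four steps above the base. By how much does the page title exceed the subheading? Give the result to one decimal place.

Step 2: 21.0 × 1.333² = 37.315px
Step 4: 21.0 × 1.333⁴ = 66.304px
Difference: 66.304 − 37.315 = 28.989px

29.0px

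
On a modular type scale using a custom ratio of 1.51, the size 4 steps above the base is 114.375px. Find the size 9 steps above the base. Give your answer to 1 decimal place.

Moving from step +4 to step +9 is 5 steps up, so multiply by r⁵.
114.375 × 1.51⁵ = 114.375 × 7.85027 ≈ 897.875

897.9px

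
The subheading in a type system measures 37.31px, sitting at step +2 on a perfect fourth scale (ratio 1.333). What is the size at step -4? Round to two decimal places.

6.65px

Moving from step +2 to step -4 is 6 steps down, so divide by r⁶.
37.31 ÷ 1.333⁶ = 37.31 ÷ 5.61023 ≈ 6.650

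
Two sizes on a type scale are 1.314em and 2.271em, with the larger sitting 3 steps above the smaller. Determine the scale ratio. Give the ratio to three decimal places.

r³ = 2.271 / 1.314, so r = (2.271/1.314)^(1/3).
r = 1.7283^(1/3) ≈ 1.2001

1.200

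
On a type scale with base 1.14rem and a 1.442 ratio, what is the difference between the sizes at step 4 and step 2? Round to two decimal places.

2.56rem

Step 2: 1.14 × 1.442² = 2.3705rem
Step 4: 1.14 × 1.442⁴ = 4.9291rem
Difference: 4.9291 − 2.3705 = 2.5586rem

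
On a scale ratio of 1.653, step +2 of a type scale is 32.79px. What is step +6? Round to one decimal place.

The gap is 6 − (2) = 4 steps, so the factor is 1.653^4.
32.79 × 1.653⁴ = 32.79 × 7.46606 ≈ 244.812

244.8px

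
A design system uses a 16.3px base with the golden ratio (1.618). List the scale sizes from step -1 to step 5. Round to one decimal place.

Step -1: 16.3 ÷ 1.618 = 10.1
Step 0: 16.3px
Step 1: 16.3 × 1.618 = 26.4
Step 2: 16.3 × 1.618² = 42.7
Step 3: 16.3 × 1.618³ = 69.0
Step 4: 16.3 × 1.618⁴ = 111.7
Step 5: 16.3 × 1.618⁵ = 180.8

10.1px, 16.3px, 26.4px, 42.7px, 69.0px, 111.7px, 180.8px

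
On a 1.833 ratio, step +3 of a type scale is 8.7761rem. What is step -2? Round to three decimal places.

Moving from step +3 to step -2 is 5 steps down, so divide by r⁵.
8.7761 ÷ 1.833⁵ = 8.7761 ÷ 20.69247 ≈ 0.424

0.424rem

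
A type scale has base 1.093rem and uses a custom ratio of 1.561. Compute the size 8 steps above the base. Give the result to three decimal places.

A modular type scale is a geometric sequence: sizeₙ = base × rⁿ.
1.093 × 1.561⁸ = 1.093 × 35.25520 ≈ 38.534

38.534rem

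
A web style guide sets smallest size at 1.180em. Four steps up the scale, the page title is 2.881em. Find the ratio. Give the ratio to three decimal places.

The ratio satisfies 1.180 × r⁴ = 2.881, so r = (2.881 / 1.180)^(1/4).
r = 2.4415^(1/4) ≈ 1.2500

1.250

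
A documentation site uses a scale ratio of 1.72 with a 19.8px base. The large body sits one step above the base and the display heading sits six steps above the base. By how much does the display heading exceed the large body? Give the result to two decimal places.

478.61px

Step 1: 19.8 × 1.72 = 34.0560px
Step 6: 19.8 × 1.72⁶ = 512.6676px
Difference: 512.6676 − 34.0560 = 478.6116px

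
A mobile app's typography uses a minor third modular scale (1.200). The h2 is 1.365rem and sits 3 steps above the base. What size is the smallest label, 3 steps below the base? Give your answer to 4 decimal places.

0.4571rem

1.365 ÷ 1.200⁶ = 1.365 ÷ 2.98598 ≈ 0.4571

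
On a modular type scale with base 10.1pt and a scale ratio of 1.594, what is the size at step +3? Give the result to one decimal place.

10.1 × 1.594³ = 10.1 × 4.05009 ≈ 40.91

40.9pt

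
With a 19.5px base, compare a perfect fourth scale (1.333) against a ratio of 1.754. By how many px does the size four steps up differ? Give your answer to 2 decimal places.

123.00px

Perfect fourth: 19.5 × 1.333⁴ = 61.5680px
At 1.754: 19.5 × 1.754⁴ = 184.5665px
Difference: 184.5665 − 61.5680 = 122.9985px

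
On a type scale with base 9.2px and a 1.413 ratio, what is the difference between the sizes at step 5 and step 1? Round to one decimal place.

38.8px

Step 1: 9.2 × 1.413 = 13.000px
Step 5: 9.2 × 1.413⁵ = 51.820px
Difference: 51.820 − 13.000 = 38.820px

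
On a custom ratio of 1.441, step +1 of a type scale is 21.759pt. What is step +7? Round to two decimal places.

21.759 × 1.441⁶ = 21.759 × 8.95332 ≈ 194.815

194.82pt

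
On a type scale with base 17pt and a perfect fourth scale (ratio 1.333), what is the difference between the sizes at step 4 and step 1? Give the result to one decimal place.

31.0pt

Step 1: 17.0 × 1.333 = 22.661pt
Step 4: 17.0 × 1.333⁴ = 53.675pt
Difference: 53.675 − 22.661 = 31.014pt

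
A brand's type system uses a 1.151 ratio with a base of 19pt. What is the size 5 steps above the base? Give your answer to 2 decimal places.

19.0 × 1.151⁵ = 19.0 × 2.02012 ≈ 38.38

38.38pt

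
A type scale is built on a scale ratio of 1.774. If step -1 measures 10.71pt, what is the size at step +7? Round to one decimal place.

1050.6pt

Moving from step -1 to step +7 is 8 steps up, so multiply by r⁸.
10.71 × 1.774⁸ = 10.71 × 98.09095 ≈ 1050.554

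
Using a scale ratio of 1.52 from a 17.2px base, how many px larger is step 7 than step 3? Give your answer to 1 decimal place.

262.0px

Step 3: 17.2 × 1.52³ = 60.403px
Step 7: 17.2 × 1.52⁷ = 322.429px
Difference: 322.429 − 60.403 = 262.026px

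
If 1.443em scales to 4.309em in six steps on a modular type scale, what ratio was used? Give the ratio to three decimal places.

1.200

r⁶ = 4.309 / 1.443, so r = (4.309/1.443)^(1/6).
r = 2.9861^(1/6) ≈ 1.2000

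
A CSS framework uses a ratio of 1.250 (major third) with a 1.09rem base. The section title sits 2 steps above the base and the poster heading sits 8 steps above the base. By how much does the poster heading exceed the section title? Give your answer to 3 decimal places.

Step 2: 1.09 × 1.250² = 1.70313rem
Step 8: 1.09 × 1.250⁸ = 6.49691rem
Difference: 6.49691 − 1.70313 = 4.79378rem

4.794rem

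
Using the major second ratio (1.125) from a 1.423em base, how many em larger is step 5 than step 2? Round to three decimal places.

Step 2: 1.423 × 1.125² = 1.80098em
Step 5: 1.423 × 1.125⁵ = 2.56429em
Difference: 2.56429 − 1.80098 = 0.76331em

0.763em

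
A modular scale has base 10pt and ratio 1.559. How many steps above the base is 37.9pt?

3

1.559ⁿ = 37.9 / 10 = 3.7900
n = ln(3.7900) / ln(1.559) = 1.3324 / 0.4440 ≈ 3.00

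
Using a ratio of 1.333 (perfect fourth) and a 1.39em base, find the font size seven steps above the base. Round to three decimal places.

1.39 × 1.333⁷ = 1.39 × 7.47844 ≈ 10.395

10.395em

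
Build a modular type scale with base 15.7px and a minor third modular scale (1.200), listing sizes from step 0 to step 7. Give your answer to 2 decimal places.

Step 0: 15.7px
Step 1: 15.7 × 1.200 = 18.84
Step 2: 15.7 × 1.200² = 22.61
Step 3: 15.7 × 1.200³ = 27.13
Step 4: 15.7 × 1.200⁴ = 32.56
Step 5: 15.7 × 1.200⁵ = 39.07
Step 6: 15.7 × 1.200⁶ = 46.88
Step 7: 15.7 × 1.200⁷ = 56.26

15.70px, 18.84px, 22.61px, 27.13px, 32.56px, 39.07px, 46.88px, 56.26px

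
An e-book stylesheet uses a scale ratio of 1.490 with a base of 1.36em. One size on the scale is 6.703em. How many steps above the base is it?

1.490ⁿ = 6.703 / 1.36 = 4.9287
n = ln(4.9287) / ln(1.490) = 1.5951 / 0.3988 ≈ 4.00

4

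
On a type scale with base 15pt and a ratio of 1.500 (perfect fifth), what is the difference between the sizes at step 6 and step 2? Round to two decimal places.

137.11pt

Step 2: 15.0 × 1.500² = 33.7500pt
Step 6: 15.0 × 1.500⁶ = 170.8594pt
Difference: 170.8594 − 33.7500 = 137.1094pt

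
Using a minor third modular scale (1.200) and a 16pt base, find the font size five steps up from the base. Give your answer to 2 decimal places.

Each step on a modular scale multiplies by the ratio, so the size n steps from the base is base × ratioⁿ.
16.0 × 1.200⁵ = 16.0 × 2.48832 ≈ 39.81

39.81pt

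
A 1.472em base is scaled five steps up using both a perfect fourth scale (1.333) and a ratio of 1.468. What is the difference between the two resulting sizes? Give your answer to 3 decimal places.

Perfect fourth: 1.472 × 1.333⁵ = 6.19525em
At 1.468: 1.472 × 1.468⁵ = 10.03548em
Difference: 10.03548 − 6.19525 = 3.84023em

3.840em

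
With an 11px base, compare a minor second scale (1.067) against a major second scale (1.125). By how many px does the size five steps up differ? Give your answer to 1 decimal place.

4.6px

Minor second: 11.0 × 1.067⁵ = 15.213px
Major second: 11.0 × 1.125⁵ = 19.822px
Difference: 19.822 − 15.213 = 4.609px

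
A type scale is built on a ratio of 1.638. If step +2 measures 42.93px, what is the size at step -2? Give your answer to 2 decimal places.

5.96px

The gap is -2 − (2) = -4 steps, so the factor is 1.638^-4.
42.93 ÷ 1.638⁴ = 42.93 ÷ 7.19873 ≈ 5.964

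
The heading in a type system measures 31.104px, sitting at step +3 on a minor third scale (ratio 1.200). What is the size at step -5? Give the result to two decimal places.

7.23px

Moving from step +3 to step -5 is 8 steps down, so divide by r⁸.
31.104 ÷ 1.200⁸ = 31.104 ÷ 4.29982 ≈ 7.234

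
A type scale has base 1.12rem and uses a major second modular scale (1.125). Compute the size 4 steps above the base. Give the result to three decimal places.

1.794rem

A modular type scale is a geometric sequence: sizeₙ = base × rⁿ.
1.12 × 1.125⁴ = 1.12 × 1.60181 ≈ 1.794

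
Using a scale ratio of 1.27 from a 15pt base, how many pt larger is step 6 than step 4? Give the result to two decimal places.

23.92pt

Step 4: 15.0 × 1.27⁴ = 39.0217pt
Step 6: 15.0 × 1.27⁶ = 62.9381pt
Difference: 62.9381 − 39.0217 = 23.9164pt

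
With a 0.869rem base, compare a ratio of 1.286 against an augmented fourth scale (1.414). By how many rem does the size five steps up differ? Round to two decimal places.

At 1.286: 0.869 × 1.286⁵ = 3.0565rem
Augmented fourth: 0.869 × 1.414⁵ = 4.9121rem
Difference: 4.9121 − 3.0565 = 1.8556rem

1.86rem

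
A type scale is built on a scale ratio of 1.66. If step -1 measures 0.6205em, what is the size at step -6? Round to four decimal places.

0.0492em

0.6205 ÷ 1.66⁵ = 0.6205 ÷ 12.60493 ≈ 0.0492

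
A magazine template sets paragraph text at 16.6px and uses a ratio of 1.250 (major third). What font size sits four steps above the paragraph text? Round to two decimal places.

16.6 × 1.250⁴ = 16.6 × 2.44141 ≈ 40.53

40.53px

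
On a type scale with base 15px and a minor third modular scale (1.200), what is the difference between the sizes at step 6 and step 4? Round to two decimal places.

13.69px

Step 4: 15.0 × 1.200⁴ = 31.1040px
Step 6: 15.0 × 1.200⁶ = 44.7898px
Difference: 44.7898 − 31.1040 = 13.6858px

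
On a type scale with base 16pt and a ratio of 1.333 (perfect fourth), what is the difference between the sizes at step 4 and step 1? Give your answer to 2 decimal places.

Step 1: 16.0 × 1.333 = 21.3280pt
Step 4: 16.0 × 1.333⁴ = 50.5174pt
Difference: 50.5174 − 21.3280 = 29.1894pt

29.19pt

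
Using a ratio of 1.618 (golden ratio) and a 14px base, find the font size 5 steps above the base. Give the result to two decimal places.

155.25px

Every step multiplies by the scale ratio.
14.0 × 1.618⁵ = 14.0 × 11.08901 ≈ 155.25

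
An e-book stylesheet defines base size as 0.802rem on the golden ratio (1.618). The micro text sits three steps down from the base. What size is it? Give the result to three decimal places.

0.189rem

0.802 ÷ 1.618³ = 0.802 ÷ 4.23580 ≈ 0.189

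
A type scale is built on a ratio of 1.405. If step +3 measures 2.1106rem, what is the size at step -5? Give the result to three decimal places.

0.139rem

2.1106 ÷ 1.405⁸ = 2.1106 ÷ 15.18485 ≈ 0.139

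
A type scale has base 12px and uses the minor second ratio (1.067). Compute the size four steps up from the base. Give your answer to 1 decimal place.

15.6px

Every step multiplies by the scale ratio.
12.0 × 1.067⁴ = 12.0 × 1.29616 ≈ 15.55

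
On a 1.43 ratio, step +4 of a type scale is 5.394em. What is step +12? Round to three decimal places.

Moving from step +4 to step +12 is 8 steps up, so multiply by r⁸.
5.394 × 1.43⁸ = 5.394 × 17.48591 ≈ 94.319

94.319em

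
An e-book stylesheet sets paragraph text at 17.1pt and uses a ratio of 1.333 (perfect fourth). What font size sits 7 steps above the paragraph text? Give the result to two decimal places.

127.88pt

17.1 × 1.333⁷ = 17.1 × 7.47844 ≈ 127.88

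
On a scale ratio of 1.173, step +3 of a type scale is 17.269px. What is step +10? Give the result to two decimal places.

52.77px

17.269 × 1.173⁷ = 17.269 × 3.05553 ≈ 52.766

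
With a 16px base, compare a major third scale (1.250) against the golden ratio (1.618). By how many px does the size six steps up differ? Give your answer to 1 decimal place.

Major third: 16.0 × 1.250⁶ = 61.035px
Golden ratio: 16.0 × 1.618⁶ = 287.072px
Difference: 287.072 − 61.035 = 226.037px

226.0px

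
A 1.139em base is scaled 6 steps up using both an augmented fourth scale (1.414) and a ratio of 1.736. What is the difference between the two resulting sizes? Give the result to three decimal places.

22.072em

Augmented fourth: 1.139 × 1.414⁶ = 9.10375em
At 1.736: 1.139 × 1.736⁶ = 31.17612em
Difference: 31.17612 − 9.10375 = 22.07237em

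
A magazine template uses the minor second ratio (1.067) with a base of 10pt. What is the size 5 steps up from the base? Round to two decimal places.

13.83pt

A modular type scale is a geometric sequence: sizeₙ = base × rⁿ.
10.0 × 1.067⁵ = 10.0 × 1.38300 ≈ 13.83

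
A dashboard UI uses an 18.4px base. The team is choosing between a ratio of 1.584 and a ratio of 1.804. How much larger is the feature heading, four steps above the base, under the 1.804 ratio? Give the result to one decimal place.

79.0px

At 1.584: 18.4 × 1.584⁴ = 115.835px
At 1.804: 18.4 × 1.804⁴ = 194.879px
Difference: 194.879 − 115.835 = 79.044px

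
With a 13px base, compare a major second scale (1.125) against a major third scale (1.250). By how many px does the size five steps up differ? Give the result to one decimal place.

16.2px

Major second: 13.0 × 1.125⁵ = 23.426px
Major third: 13.0 × 1.250⁵ = 39.673px
Difference: 39.673 − 23.426 = 16.247px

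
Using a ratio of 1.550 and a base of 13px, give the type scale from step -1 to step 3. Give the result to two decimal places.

8.39px, 13.00px, 20.15px, 31.23px, 48.41px

Step -1: 13.0 ÷ 1.550 = 8.39
Step 0: 13px
Step 1: 13.0 × 1.550 = 20.15
Step 2: 13.0 × 1.550² = 31.23
Step 3: 13.0 × 1.550³ = 48.41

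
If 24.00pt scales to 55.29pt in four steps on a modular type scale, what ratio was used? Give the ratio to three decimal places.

1.232

The ratio satisfies 24.00 × r⁴ = 55.29, so r = (55.29 / 24.00)^(1/4).
r = 2.3037^(1/4) ≈ 1.2320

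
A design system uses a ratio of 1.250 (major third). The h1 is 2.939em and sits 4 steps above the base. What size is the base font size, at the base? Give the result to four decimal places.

2.939 ÷ 1.250⁴ = 2.939 ÷ 2.44141 ≈ 1.2038

1.2038em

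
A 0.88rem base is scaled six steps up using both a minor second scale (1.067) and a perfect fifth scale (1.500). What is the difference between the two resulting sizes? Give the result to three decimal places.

8.725rem

Minor second: 0.88 × 1.067⁶ = 1.29858rem
Perfect fifth: 0.88 × 1.500⁶ = 10.02375rem
Difference: 10.02375 − 1.29858 = 8.72517rem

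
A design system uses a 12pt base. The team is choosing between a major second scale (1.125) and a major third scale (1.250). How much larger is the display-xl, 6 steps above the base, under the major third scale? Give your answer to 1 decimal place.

Major second: 12.0 × 1.125⁶ = 24.327pt
Major third: 12.0 × 1.250⁶ = 45.776pt
Difference: 45.776 − 24.327 = 21.449pt

21.4pt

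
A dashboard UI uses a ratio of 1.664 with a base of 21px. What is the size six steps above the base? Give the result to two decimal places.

Every step multiplies by the scale ratio.
21.0 × 1.664⁶ = 21.0 × 21.22853 ≈ 445.80

445.80px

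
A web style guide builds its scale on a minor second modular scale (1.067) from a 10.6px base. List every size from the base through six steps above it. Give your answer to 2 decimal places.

10.60px, 11.31px, 12.07px, 12.88px, 13.74px, 14.66px, 15.64px

Step 0: 10.6px
Step 1: 10.6 × 1.067 = 11.31
Step 2: 10.6 × 1.067² = 12.07
Step 3: 10.6 × 1.067³ = 12.88
Step 4: 10.6 × 1.067⁴ = 13.74
Step 5: 10.6 × 1.067⁵ = 14.66
Step 6: 10.6 × 1.067⁶ = 15.64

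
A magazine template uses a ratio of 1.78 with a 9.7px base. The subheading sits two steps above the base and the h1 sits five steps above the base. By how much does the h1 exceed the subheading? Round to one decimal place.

Step 2: 9.7 × 1.78² = 30.733px
Step 5: 9.7 × 1.78⁵ = 173.329px
Difference: 173.329 − 30.733 = 142.596px

142.6px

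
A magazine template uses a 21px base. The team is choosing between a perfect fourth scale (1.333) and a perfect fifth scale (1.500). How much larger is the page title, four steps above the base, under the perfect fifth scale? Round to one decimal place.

40.0px

Perfect fourth: 21.0 × 1.333⁴ = 66.304px
Perfect fifth: 21.0 × 1.500⁴ = 106.312px
Difference: 106.312 − 66.304 = 40.008px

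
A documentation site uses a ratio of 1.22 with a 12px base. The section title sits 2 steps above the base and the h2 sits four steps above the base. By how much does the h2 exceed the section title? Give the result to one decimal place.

8.7px

Step 2: 12.0 × 1.22² = 17.861px
Step 4: 12.0 × 1.22⁴ = 26.584px
Difference: 26.584 − 17.861 = 8.723px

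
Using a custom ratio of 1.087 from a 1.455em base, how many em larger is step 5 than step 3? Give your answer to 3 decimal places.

Step 3: 1.455 × 1.087³ = 1.86875em
Step 5: 1.455 × 1.087⁵ = 2.20806em
Difference: 2.20806 − 1.86875 = 0.33931em

0.339em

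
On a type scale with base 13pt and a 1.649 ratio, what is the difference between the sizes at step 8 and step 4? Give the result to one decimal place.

614.6pt

Step 4: 13.0 × 1.649⁴ = 96.123pt
Step 8: 13.0 × 1.649⁸ = 710.736pt
Difference: 710.736 − 96.123 = 614.613pt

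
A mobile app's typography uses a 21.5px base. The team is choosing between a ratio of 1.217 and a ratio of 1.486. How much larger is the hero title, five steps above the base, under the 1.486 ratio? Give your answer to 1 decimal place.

At 1.217: 21.5 × 1.217⁵ = 57.397px
At 1.486: 21.5 × 1.486⁵ = 155.787px
Difference: 155.787 − 57.397 = 98.390px

98.4px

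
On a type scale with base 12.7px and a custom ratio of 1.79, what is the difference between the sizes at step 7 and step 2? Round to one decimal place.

Step 2: 12.7 × 1.79² = 40.692px
Step 7: 12.7 × 1.79⁷ = 747.782px
Difference: 747.782 − 40.692 = 707.090px

707.1px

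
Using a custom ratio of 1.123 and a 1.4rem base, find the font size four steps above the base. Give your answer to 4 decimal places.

1.4 × 1.123⁴ = 1.4 × 1.59045 ≈ 2.2266

2.2266rem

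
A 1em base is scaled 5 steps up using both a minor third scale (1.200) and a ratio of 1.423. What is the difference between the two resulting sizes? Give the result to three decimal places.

3.346em

Minor third: 1.0 × 1.200⁵ = 2.48832em
At 1.423: 1.0 × 1.423⁵ = 5.83478em
Difference: 5.83478 − 2.48832 = 3.34646em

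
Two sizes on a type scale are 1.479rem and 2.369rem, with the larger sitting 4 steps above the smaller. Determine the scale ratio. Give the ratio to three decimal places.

1.125

r⁴ = 2.369 / 1.479, so r = (2.369/1.479)^(1/4).
r = 1.6018^(1/4) ≈ 1.1250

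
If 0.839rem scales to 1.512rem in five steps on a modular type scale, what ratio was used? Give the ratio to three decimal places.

1.125

The ratio satisfies 0.839 × r⁵ = 1.512, so r = (1.512 / 0.839)^(1/5).
r = 1.8021^(1/5) ≈ 1.1250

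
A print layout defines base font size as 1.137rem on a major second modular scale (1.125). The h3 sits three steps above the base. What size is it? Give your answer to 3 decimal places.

Each step on a modular scale multiplies by the ratio, so the size n steps from the base is base × ratioⁿ.
1.137 × 1.125³ = 1.137 × 1.42383 ≈ 1.619

1.619rem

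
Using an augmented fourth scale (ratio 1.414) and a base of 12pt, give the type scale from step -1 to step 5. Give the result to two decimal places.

8.49pt, 12.00pt, 16.97pt, 23.99pt, 33.93pt, 47.97pt, 67.83pt

Step -1: 12.0 ÷ 1.414 = 8.49
Step 0: 12pt
Step 1: 12.0 × 1.414 = 16.97
Step 2: 12.0 × 1.414² = 23.99
Step 3: 12.0 × 1.414³ = 33.93
Step 4: 12.0 × 1.414⁴ = 47.97
Step 5: 12.0 × 1.414⁵ = 67.83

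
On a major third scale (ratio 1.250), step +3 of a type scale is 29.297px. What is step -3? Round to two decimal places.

7.68px

29.297 ÷ 1.250⁶ = 29.297 ÷ 3.81470 ≈ 7.680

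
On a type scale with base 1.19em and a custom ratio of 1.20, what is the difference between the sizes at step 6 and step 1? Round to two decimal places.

2.13em

Step 1: 1.19 × 1.20 = 1.4280em
Step 6: 1.19 × 1.20⁶ = 3.5533em
Difference: 3.5533 − 1.4280 = 2.1253em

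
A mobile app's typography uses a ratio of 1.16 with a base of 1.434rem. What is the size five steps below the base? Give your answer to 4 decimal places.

0.6827rem

1.434 ÷ 1.16⁵ = 1.434 ÷ 2.10034 ≈ 0.6827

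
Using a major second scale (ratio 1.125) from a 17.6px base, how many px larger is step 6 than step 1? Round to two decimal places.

15.88px

Step 1: 17.6 × 1.125 = 19.8000px
Step 6: 17.6 × 1.125⁶ = 35.6802px
Difference: 35.6802 − 19.8000 = 15.8802px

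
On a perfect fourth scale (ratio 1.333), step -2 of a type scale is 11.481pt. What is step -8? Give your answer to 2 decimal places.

2.05pt

The gap is -8 − (-2) = -6 steps, so the factor is 1.333^-6.
11.481 ÷ 1.333⁶ = 11.481 ÷ 5.61023 ≈ 2.046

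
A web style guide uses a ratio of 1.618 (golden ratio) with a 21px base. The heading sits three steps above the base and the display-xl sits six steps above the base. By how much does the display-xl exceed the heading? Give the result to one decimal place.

Step 3: 21.0 × 1.618³ = 88.952px
Step 6: 21.0 × 1.618⁶ = 376.782px
Difference: 376.782 − 88.952 = 287.830px

287.8px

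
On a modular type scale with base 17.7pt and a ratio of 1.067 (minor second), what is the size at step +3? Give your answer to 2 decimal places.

21.50pt

Each step on a modular scale multiplies by the ratio, so the size n steps from the base is base × ratioⁿ.
17.7 × 1.067³ = 17.7 × 1.21477 ≈ 21.50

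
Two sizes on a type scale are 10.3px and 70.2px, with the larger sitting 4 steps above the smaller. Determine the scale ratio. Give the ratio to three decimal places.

r⁴ = 70.2 / 10.3, so r = (70.2/10.3)^(1/4).
r = 6.8155^(1/4) ≈ 1.6158

1.616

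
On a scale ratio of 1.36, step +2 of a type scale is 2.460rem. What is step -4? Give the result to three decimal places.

0.389rem

2.460 ÷ 1.36⁶ = 2.460 ÷ 6.32752 ≈ 0.389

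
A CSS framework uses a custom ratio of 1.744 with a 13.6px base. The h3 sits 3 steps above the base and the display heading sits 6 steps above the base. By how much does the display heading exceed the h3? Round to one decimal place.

310.5px

Step 3: 13.6 × 1.744³ = 72.140px
Step 6: 13.6 × 1.744⁶ = 382.664px
Difference: 382.664 − 72.140 = 310.524px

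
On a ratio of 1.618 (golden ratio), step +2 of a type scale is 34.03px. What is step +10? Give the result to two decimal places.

1598.42px

The gap is 10 − (2) = 8 steps, so the factor is 1.618^8.
34.03 × 1.618⁸ = 34.03 × 46.97082 ≈ 1598.417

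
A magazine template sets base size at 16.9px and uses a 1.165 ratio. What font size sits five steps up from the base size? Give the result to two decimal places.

36.27px

16.9 × 1.165⁵ = 16.9 × 2.14600 ≈ 36.27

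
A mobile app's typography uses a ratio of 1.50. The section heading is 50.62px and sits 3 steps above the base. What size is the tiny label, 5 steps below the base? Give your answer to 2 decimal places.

50.62 ÷ 1.50⁸ = 50.62 ÷ 25.62891 ≈ 1.975

1.98px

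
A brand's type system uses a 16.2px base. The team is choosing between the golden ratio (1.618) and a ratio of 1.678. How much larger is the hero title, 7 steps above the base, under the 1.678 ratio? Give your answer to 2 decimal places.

Golden ratio: 16.2 × 1.618⁷ = 470.2888px
At 1.678: 16.2 × 1.678⁷ = 606.8184px
Difference: 606.8184 − 470.2888 = 136.5296px

136.53px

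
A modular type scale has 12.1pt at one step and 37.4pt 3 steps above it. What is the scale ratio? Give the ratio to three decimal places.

1.457

The ratio satisfies 12.1 × r³ = 37.4, so r = (37.4 / 12.1)^(1/3).
r = 3.0909^(1/3) ≈ 1.4567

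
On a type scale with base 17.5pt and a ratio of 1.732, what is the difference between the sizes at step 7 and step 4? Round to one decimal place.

660.7pt

Step 4: 17.5 × 1.732⁴ = 157.482pt
Step 7: 17.5 × 1.732⁷ = 818.226pt
Difference: 818.226 − 157.482 = 660.744pt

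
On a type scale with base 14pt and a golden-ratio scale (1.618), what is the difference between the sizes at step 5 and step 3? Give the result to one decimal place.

95.9pt

Step 3: 14.0 × 1.618³ = 59.301pt
Step 5: 14.0 × 1.618⁵ = 155.246pt
Difference: 155.246 − 59.301 = 95.945pt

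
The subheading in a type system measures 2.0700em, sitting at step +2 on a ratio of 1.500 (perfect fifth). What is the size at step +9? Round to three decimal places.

2.0700 × 1.500⁷ = 2.0700 × 17.08594 ≈ 35.368

35.368em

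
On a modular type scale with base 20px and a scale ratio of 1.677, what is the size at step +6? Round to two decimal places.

Each step on a modular scale multiplies by the ratio, so the size n steps from the base is base × ratioⁿ.
20.0 × 1.677⁶ = 20.0 × 22.24326 ≈ 444.87

444.87px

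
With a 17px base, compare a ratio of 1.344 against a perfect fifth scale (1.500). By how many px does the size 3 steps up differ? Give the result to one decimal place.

At 1.344: 17.0 × 1.344³ = 41.271px
Perfect fifth: 17.0 × 1.500³ = 57.375px
Difference: 57.375 − 41.271 = 16.104px

16.1px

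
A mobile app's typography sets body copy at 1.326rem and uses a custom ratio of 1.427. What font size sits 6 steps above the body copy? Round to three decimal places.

1.326 × 1.427⁶ = 1.326 × 8.44391 ≈ 11.197

11.197rem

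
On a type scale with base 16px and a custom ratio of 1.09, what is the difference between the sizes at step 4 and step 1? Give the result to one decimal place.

Step 1: 16.0 × 1.09 = 17.440px
Step 4: 16.0 × 1.09⁴ = 22.585px
Difference: 22.585 − 17.440 = 5.145px

5.1px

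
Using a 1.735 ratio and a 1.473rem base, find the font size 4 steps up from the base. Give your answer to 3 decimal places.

Each step on a modular scale multiplies by the ratio, so the size n steps from the base is base × ratioⁿ.
1.473 × 1.735⁴ = 1.473 × 9.06145 ≈ 13.348

13.348rem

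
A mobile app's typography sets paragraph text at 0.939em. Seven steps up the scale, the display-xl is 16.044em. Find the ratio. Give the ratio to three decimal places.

1.500

The ratio satisfies 0.939 × r⁷ = 16.044, so r = (16.044 / 0.939)^(1/7).
r = 17.0863^(1/7) ≈ 1.5000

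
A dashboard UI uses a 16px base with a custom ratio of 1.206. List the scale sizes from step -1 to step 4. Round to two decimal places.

Step -1: 16.0 ÷ 1.206 = 13.27
Step 0: 16px
Step 1: 16.0 × 1.206 = 19.30
Step 2: 16.0 × 1.206² = 23.27
Step 3: 16.0 × 1.206³ = 28.06
Step 4: 16.0 × 1.206⁴ = 33.85

13.27px, 16.00px, 19.30px, 23.27px, 28.06px, 33.85px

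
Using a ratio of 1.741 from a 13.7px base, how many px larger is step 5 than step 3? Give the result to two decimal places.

146.84px

Step 3: 13.7 × 1.741³ = 72.2964px
Step 5: 13.7 × 1.741⁵ = 219.1363px
Difference: 219.1363 − 72.2964 = 146.8399px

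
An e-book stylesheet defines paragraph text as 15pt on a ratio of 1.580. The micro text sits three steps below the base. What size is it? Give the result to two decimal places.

3.80pt

15.0 ÷ 1.580³ = 15.0 ÷ 3.94431 ≈ 3.80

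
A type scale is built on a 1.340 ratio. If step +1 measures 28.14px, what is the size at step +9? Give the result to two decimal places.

292.52px

28.14 × 1.340⁸ = 28.14 × 10.39533 ≈ 292.525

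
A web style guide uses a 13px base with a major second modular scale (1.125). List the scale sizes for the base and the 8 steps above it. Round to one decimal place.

13.0px, 14.6px, 16.5px, 18.5px, 20.8px, 23.4px, 26.4px, 29.6px, 33.4px

Step 0: 13px
Step 1: 13.0 × 1.125 = 14.6
Step 2: 13.0 × 1.125² = 16.5
Step 3: 13.0 × 1.125³ = 18.5
Step 4: 13.0 × 1.125⁴ = 20.8
Step 5: 13.0 × 1.125⁵ = 23.4
Step 6: 13.0 × 1.125⁶ = 26.4
Step 7: 13.0 × 1.125⁷ = 29.6
Step 8: 13.0 × 1.125⁸ = 33.4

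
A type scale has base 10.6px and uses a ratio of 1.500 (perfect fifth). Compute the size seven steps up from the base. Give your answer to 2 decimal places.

181.11px

Every step multiplies by the scale ratio.
10.6 × 1.500⁷ = 10.6 × 17.08594 ≈ 181.11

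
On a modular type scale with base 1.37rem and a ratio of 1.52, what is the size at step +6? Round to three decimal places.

16.896rem

Every step multiplies by the scale ratio.
1.37 × 1.52⁶ = 1.37 × 12.33280 ≈ 16.896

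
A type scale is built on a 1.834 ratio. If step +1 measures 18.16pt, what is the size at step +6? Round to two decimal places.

18.16 × 1.834⁵ = 18.16 × 20.74898 ≈ 376.801

376.80pt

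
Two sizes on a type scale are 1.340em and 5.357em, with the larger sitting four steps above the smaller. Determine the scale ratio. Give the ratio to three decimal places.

r⁴ = 5.357 / 1.340, so r = (5.357/1.340)^(1/4).
r = 3.9978^(1/4) ≈ 1.4140

1.414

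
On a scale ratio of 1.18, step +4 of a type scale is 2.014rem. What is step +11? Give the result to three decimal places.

Moving from step +4 to step +11 is 7 steps up, so multiply by r⁷.
2.014 × 1.18⁷ = 2.014 × 3.18547 ≈ 6.416

6.416rem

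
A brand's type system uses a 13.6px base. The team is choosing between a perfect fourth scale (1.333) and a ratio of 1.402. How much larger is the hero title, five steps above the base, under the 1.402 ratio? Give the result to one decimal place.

16.4px

Perfect fourth: 13.6 × 1.333⁵ = 57.239px
At 1.402: 13.6 × 1.402⁵ = 73.668px
Difference: 73.668 − 57.239 = 16.429px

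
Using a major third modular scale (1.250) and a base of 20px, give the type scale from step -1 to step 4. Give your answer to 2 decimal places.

16.00px, 20.00px, 25.00px, 31.25px, 39.06px, 48.83px

Step -1: 20.0 ÷ 1.250 = 16.00
Step 0: 20px
Step 1: 20.0 × 1.250 = 25.00
Step 2: 20.0 × 1.250² = 31.25
Step 3: 20.0 × 1.250³ = 39.06
Step 4: 20.0 × 1.250⁴ = 48.83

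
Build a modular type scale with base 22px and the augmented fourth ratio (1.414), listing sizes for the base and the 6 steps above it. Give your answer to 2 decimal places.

22.00px, 31.11px, 43.99px, 62.20px, 87.95px, 124.36px, 175.84px

Step 0: 22px
Step 1: 22.0 × 1.414 = 31.11
Step 2: 22.0 × 1.414² = 43.99
Step 3: 22.0 × 1.414³ = 62.20
Step 4: 22.0 × 1.414⁴ = 87.95
Step 5: 22.0 × 1.414⁵ = 124.36
Step 6: 22.0 × 1.414⁶ = 175.84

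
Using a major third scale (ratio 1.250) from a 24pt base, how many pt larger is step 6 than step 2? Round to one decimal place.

Step 2: 24.0 × 1.250² = 37.500pt
Step 6: 24.0 × 1.250⁶ = 91.553pt
Difference: 91.553 − 37.500 = 54.053pt

54.1pt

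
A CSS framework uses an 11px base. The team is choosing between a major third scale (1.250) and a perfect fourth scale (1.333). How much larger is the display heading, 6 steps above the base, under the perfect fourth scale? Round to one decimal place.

Major third: 11.0 × 1.250⁶ = 41.962px
Perfect fourth: 11.0 × 1.333⁶ = 61.713px
Difference: 61.713 − 41.962 = 19.751px

19.8px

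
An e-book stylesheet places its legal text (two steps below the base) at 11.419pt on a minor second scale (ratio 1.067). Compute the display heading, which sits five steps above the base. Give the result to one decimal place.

18.0pt

Moving from step -2 to step +5 is 7 steps up, so multiply by r⁷.
11.419 × 1.067⁷ = 11.419 × 1.57453 ≈ 17.980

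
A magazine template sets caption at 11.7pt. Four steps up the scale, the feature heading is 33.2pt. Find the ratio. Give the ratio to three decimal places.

The ratio satisfies 11.7 × r⁴ = 33.2, so r = (33.2 / 11.7)^(1/4).
r = 2.8376^(1/4) ≈ 1.2979

1.298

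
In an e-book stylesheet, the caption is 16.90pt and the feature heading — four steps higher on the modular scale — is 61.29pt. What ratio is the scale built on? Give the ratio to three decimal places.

1.380

The ratio satisfies 16.90 × r⁴ = 61.29, so r = (61.29 / 16.90)^(1/4).
r = 3.6266^(1/4) ≈ 1.3800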